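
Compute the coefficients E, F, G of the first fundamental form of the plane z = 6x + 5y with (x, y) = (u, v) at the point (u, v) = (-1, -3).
E = 37;  F = 30;  G = 26

Partials: r_u = (1, 0, 6), r_v = (0, 1, 5). As functions of (u, v):
  E = r_u · r_u = 37,
  F = r_u · r_v = 30,
  G = r_v · r_v = 26.
Evaluating at (u, v) = (-1, -3): E = 37, F = 30, G = 26.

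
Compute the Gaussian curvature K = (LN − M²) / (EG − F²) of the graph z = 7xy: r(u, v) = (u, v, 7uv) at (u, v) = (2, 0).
K = -49/38809

Coefficients of the first fundamental form: E = 49*v^2 + 1, F = 49*u*v, G = 49*u^2 + 1.
Coefficients of the second fundamental form: L = 0, M = 7/sqrt(49*u^2 + 49*v^2 + 1), N = 0.
Assemble K = (LN − M²)/(EG − F²) = -49/(2401*u^4 + 4802*u^2*v^2 + 98*u^2 + 2401*v^4 + 98*v^2 + 1). At (u, v) = (2, 0): K = -49/38809.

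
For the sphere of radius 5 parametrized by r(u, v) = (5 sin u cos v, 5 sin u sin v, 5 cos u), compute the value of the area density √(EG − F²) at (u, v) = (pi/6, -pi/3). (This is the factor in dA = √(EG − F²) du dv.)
√(EG − F²)|_{(pi/6, -pi/3)} = 25/2

E = 25, F = 0, G = 25*sin(u)^2, so EG − F² = 625*sin(u)^2. Taking the positive square root: √(EG − F²) = 25*Abs(sin(u)). At (u, v) = (pi/6, -pi/3): 25/2.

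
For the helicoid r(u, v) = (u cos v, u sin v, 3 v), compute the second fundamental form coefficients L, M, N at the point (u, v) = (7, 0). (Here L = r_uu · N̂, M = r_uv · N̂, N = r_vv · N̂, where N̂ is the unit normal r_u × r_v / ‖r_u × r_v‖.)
L = 0;  M = -3*sqrt(58)/58;  N = 0

Compute the unit normal N̂(u, v) = (3*sin(v)/sqrt(u^2 + 9), -3*cos(v)/sqrt(u^2 + 9), u/sqrt(u^2 + 9)), and the second partials r_uu, r_uv, r_vv. Take dot products:
  L(u, v) = r_uu · N̂ = 0,
  M(u, v) = r_uv · N̂ = -3/sqrt(u^2 + 9),
  N(u, v) = r_vv · N̂ = 0.
Evaluating at (u, v) = (7, 0):
  L = 0, M = -3*sqrt(58)/58, N = 0.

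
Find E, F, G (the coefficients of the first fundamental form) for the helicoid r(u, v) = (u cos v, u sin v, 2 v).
E = 1;  F = 0;  G = u^2 + 4

Compute partials: r_u = (cos(v), sin(v), 0), r_v = (-u*sin(v), u*cos(v), 2). Then
  E = r_u · r_u = 1,
  F = r_u · r_v = 0,
  G = r_v · r_v = u^2 + 4.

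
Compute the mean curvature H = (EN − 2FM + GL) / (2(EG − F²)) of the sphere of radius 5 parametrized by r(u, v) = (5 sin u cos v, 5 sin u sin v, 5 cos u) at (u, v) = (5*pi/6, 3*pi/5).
H = -1/5

With E = 25, F = 0, G = 25*sin(u)^2, L = -5*sin(u)/Abs(sin(u)), M = 0, N = -5*sin(u)^3/Abs(sin(u)), assemble
  H = (EN − 2FM + GL) / (2(EG − F²)) = -sin(u)/(5*Abs(sin(u))).
At (u, v) = (5*pi/6, 3*pi/5): H = -1/5.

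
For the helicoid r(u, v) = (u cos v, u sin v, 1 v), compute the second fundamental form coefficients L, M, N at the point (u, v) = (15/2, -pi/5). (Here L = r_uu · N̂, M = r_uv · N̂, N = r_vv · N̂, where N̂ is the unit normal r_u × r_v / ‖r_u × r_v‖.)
L = 0;  M = -2*sqrt(229)/229;  N = 0

Compute the unit normal N̂(u, v) = (sin(v)/sqrt(u^2 + 1), -cos(v)/sqrt(u^2 + 1), u/sqrt(u^2 + 1)), and the second partials r_uu, r_uv, r_vv. Take dot products:
  L(u, v) = r_uu · N̂ = 0,
  M(u, v) = r_uv · N̂ = -1/sqrt(u^2 + 1),
  N(u, v) = r_vv · N̂ = 0.
Evaluating at (u, v) = (15/2, -pi/5):
  L = 0, M = -2*sqrt(229)/229, N = 0.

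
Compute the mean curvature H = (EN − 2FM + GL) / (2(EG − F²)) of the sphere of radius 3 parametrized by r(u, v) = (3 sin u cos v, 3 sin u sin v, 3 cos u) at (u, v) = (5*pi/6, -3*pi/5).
H = -1/3

With E = 9, F = 0, G = 9*sin(u)^2, L = -3*sin(u)/Abs(sin(u)), M = 0, N = -3*sin(u)^3/Abs(sin(u)), assemble
  H = (EN − 2FM + GL) / (2(EG − F²)) = -sin(u)/(3*Abs(sin(u))).
At (u, v) = (5*pi/6, -3*pi/5): H = -1/3.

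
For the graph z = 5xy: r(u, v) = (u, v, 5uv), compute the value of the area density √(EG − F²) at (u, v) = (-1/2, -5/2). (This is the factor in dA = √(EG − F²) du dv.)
√(EG − F²)|_{(-1/2, -5/2)} = sqrt(654)/2

E = 25*v^2 + 1, F = 25*u*v, G = 25*u^2 + 1, so EG − F² = 25*u^2 + 25*v^2 + 1. Taking the positive square root: √(EG − F²) = sqrt(25*u^2 + 25*v^2 + 1). At (u, v) = (-1/2, -5/2): sqrt(654)/2.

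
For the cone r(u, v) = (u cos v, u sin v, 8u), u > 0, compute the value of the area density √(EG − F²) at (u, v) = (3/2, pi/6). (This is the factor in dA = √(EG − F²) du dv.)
√(EG − F²)|_{(3/2, pi/6)} = 3*sqrt(65)/2

E = 65, F = 0, G = u^2, so EG − F² = 65*u^2. Taking the positive square root: √(EG − F²) = sqrt(65)*Abs(u). At (u, v) = (3/2, pi/6): 3*sqrt(65)/2.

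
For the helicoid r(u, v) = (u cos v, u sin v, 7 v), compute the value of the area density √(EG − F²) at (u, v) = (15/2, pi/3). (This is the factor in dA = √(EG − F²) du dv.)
√(EG − F²)|_{(15/2, pi/3)} = sqrt(421)/2

E = 1, F = 0, G = u^2 + 49, so EG − F² = u^2 + 49. Taking the positive square root: √(EG − F²) = sqrt(u^2 + 49). At (u, v) = (15/2, pi/3): sqrt(421)/2.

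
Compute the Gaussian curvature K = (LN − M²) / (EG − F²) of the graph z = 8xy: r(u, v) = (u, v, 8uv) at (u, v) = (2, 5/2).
K = -64/431649

Coefficients of the first fundamental form: E = 64*v^2 + 1, F = 64*u*v, G = 64*u^2 + 1.
Coefficients of the second fundamental form: L = 0, M = 8/sqrt(64*u^2 + 64*v^2 + 1), N = 0.
Assemble K = (LN − M²)/(EG − F²) = -64/(4096*u^4 + 8192*u^2*v^2 + 128*u^2 + 4096*v^4 + 128*v^2 + 1). At (u, v) = (2, 5/2): K = -64/431649.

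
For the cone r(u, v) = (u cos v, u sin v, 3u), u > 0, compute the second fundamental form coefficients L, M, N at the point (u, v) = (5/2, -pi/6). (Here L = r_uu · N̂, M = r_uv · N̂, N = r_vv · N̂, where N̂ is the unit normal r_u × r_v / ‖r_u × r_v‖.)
L = 0;  M = 0;  N = 3*sqrt(10)/4

Compute the unit normal N̂(u, v) = (-3*sqrt(10)*u*cos(v)/(10*Abs(u)), -3*sqrt(10)*u*sin(v)/(10*Abs(u)), sqrt(10)*u/(10*Abs(u))), and the second partials r_uu, r_uv, r_vv. Take dot products:
  L(u, v) = r_uu · N̂ = 0,
  M(u, v) = r_uv · N̂ = 0,
  N(u, v) = r_vv · N̂ = 3*sqrt(10)*u^2/(10*Abs(u)).
Evaluating at (u, v) = (5/2, -pi/6):
  L = 0, M = 0, N = 3*sqrt(10)/4.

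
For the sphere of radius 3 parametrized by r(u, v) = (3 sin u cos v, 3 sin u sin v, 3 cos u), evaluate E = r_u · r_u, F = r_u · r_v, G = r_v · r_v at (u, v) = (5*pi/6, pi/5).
E = 9;  F = 0;  G = 9/4

Partials: r_u = (3*cos(u)*cos(v), 3*sin(v)*cos(u), -3*sin(u)), r_v = (-3*sin(u)*sin(v), 3*sin(u)*cos(v), 0). As functions of (u, v):
  E = r_u · r_u = 9,
  F = r_u · r_v = 0,
  G = r_v · r_v = 9*sin(u)^2.
Evaluating at (u, v) = (5*pi/6, pi/5): E = 9, F = 0, G = 9/4.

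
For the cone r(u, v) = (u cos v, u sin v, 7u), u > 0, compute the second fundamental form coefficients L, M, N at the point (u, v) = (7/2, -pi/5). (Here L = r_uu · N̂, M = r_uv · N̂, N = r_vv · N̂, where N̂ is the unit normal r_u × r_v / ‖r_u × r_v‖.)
L = 0;  M = 0;  N = 49*sqrt(2)/20

Compute the unit normal N̂(u, v) = (-7*sqrt(2)*u*cos(v)/(10*Abs(u)), -7*sqrt(2)*u*sin(v)/(10*Abs(u)), sqrt(2)*u/(10*Abs(u))), and the second partials r_uu, r_uv, r_vv. Take dot products:
  L(u, v) = r_uu · N̂ = 0,
  M(u, v) = r_uv · N̂ = 0,
  N(u, v) = r_vv · N̂ = 7*sqrt(2)*u^2/(10*Abs(u)).
Evaluating at (u, v) = (7/2, -pi/5):
  L = 0, M = 0, N = 49*sqrt(2)/20.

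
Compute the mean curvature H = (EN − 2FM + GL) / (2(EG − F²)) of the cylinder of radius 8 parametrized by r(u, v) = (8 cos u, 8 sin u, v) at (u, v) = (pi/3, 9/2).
H = -1/16

With E = 64, F = 0, G = 1, L = -8, M = 0, N = 0, assemble
  H = (EN − 2FM + GL) / (2(EG − F²)) = -1/16.
At (u, v) = (pi/3, 9/2): H = -1/16.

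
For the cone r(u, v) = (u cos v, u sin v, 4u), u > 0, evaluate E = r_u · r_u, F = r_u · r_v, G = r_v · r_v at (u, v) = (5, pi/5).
E = 17;  F = 0;  G = 25

Partials: r_u = (cos(v), sin(v), 4), r_v = (-u*sin(v), u*cos(v), 0). As functions of (u, v):
  E = r_u · r_u = 17,
  F = r_u · r_v = 0,
  G = r_v · r_v = u^2.
Evaluating at (u, v) = (5, pi/5): E = 17, F = 0, G = 25.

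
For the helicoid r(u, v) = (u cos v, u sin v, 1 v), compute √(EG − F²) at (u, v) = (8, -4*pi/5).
√(EG − F²)|_{(8, -4*pi/5)} = sqrt(65)

E = 1, F = 0, G = u^2 + 1; EG − F² = u^2 + 1; √(EG − F²) = sqrt(u^2 + 1). At the given point: sqrt(65).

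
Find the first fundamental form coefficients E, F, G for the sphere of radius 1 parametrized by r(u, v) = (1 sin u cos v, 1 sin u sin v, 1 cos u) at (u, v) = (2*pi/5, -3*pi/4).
E = 1;  F = 0;  G = sqrt(5)/8 + 5/8

Partials: r_u = (cos(u)*cos(v), sin(v)*cos(u), -sin(u)), r_v = (-sin(u)*sin(v), sin(u)*cos(v), 0). As functions of (u, v):
  E = r_u · r_u = 1,
  F = r_u · r_v = 0,
  G = r_v · r_v = sin(u)^2.
Evaluating at (u, v) = (2*pi/5, -3*pi/4): E = 1, F = 0, G = sqrt(5)/8 + 5/8.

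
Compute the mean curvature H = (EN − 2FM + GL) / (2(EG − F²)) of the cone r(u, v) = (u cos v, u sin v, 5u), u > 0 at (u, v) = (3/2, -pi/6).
H = 5*sqrt(26)/78

With E = 26, F = 0, G = u^2, L = 0, M = 0, N = 5*sqrt(26)*u^2/(26*Abs(u)), assemble
  H = (EN − 2FM + GL) / (2(EG − F²)) = 5*sqrt(26)/(52*Abs(u)).
At (u, v) = (3/2, -pi/6): H = 5*sqrt(26)/78.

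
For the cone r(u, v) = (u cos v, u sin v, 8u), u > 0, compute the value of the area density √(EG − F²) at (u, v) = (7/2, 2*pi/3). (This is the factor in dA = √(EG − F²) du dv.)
√(EG − F²)|_{(7/2, 2*pi/3)} = 7*sqrt(65)/2

E = 65, F = 0, G = u^2, so EG − F² = 65*u^2. Taking the positive square root: √(EG − F²) = sqrt(65)*Abs(u). At (u, v) = (7/2, 2*pi/3): 7*sqrt(65)/2.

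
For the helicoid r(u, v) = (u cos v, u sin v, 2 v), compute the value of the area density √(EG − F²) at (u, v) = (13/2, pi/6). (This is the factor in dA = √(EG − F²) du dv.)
√(EG − F²)|_{(13/2, pi/6)} = sqrt(185)/2

E = 1, F = 0, G = u^2 + 4, so EG − F² = u^2 + 4. Taking the positive square root: √(EG − F²) = sqrt(u^2 + 4). At (u, v) = (13/2, pi/6): sqrt(185)/2.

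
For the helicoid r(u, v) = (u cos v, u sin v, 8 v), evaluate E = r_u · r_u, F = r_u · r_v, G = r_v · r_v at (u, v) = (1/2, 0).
E = 1;  F = 0;  G = 257/4

Partials: r_u = (cos(v), sin(v), 0), r_v = (-u*sin(v), u*cos(v), 8). As functions of (u, v):
  E = r_u · r_u = 1,
  F = r_u · r_v = 0,
  G = r_v · r_v = u^2 + 64.
Evaluating at (u, v) = (1/2, 0): E = 1, F = 0, G = 257/4.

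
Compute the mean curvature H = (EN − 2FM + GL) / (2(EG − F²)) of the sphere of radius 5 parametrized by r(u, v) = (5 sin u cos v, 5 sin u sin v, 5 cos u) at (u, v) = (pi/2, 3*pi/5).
H = -1/5

With E = 25, F = 0, G = 25*sin(u)^2, L = -5*sin(u)/Abs(sin(u)), M = 0, N = -5*sin(u)^3/Abs(sin(u)), assemble
  H = (EN − 2FM + GL) / (2(EG − F²)) = -sin(u)/(5*Abs(sin(u))).
At (u, v) = (pi/2, 3*pi/5): H = -1/5.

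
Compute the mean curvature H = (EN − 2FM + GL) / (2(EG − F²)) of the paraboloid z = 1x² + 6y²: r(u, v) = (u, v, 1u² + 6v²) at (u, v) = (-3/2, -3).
H = 1357*sqrt(1306)/1705636

With E = 4*u^2 + 1, F = 24*u*v, G = 144*v^2 + 1, L = 2/sqrt(4*u^2 + 144*v^2 + 1), M = 0, N = 12/sqrt(4*u^2 + 144*v^2 + 1), assemble
  H = (EN − 2FM + GL) / (2(EG − F²)) = (24*u^2 + 144*v^2 + 7)/(4*u^2 + 144*v^2 + 1)^(3/2).
At (u, v) = (-3/2, -3): H = 1357*sqrt(1306)/1705636.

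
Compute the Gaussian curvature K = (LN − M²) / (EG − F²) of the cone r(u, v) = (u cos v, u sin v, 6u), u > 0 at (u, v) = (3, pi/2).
K = 0

Coefficients of the first fundamental form: E = 37, F = 0, G = u^2.
Coefficients of the second fundamental form: L = 0, M = 0, N = 6*sqrt(37)*u^2/(37*Abs(u)).
Assemble K = (LN − M²)/(EG − F²) = 0. At (u, v) = (3, pi/2): K = 0.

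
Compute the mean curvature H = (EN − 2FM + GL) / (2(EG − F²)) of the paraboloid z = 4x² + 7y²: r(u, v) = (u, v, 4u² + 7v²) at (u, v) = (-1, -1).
H = 1243*sqrt(29)/22707

With E = 64*u^2 + 1, F = 112*u*v, G = 196*v^2 + 1, L = 8/sqrt(64*u^2 + 196*v^2 + 1), M = 0, N = 14/sqrt(64*u^2 + 196*v^2 + 1), assemble
  H = (EN − 2FM + GL) / (2(EG − F²)) = (448*u^2 + 784*v^2 + 11)/(64*u^2 + 196*v^2 + 1)^(3/2).
At (u, v) = (-1, -1): H = 1243*sqrt(29)/22707.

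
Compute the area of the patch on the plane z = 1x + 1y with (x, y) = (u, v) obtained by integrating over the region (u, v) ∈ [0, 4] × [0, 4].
Area = 16*sqrt(3)

Area = ∫∫ √(EG − F²) du dv with √(EG − F²) = sqrt(3). Integrating over [0, 4] × [0, 4] gives 16*sqrt(3).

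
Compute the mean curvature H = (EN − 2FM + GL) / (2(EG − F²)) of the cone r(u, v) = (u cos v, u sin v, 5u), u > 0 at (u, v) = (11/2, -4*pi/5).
H = 5*sqrt(26)/286

With E = 26, F = 0, G = u^2, L = 0, M = 0, N = 5*sqrt(26)*u^2/(26*Abs(u)), assemble
  H = (EN − 2FM + GL) / (2(EG − F²)) = 5*sqrt(26)/(52*Abs(u)).
At (u, v) = (11/2, -4*pi/5): H = 5*sqrt(26)/286.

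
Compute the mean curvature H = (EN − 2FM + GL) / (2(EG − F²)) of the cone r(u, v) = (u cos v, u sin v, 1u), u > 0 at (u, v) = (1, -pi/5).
H = sqrt(2)/4

With E = 2, F = 0, G = u^2, L = 0, M = 0, N = sqrt(2)*u^2/(2*Abs(u)), assemble
  H = (EN − 2FM + GL) / (2(EG − F²)) = sqrt(2)/(4*Abs(u)).
At (u, v) = (1, -pi/5): H = sqrt(2)/4.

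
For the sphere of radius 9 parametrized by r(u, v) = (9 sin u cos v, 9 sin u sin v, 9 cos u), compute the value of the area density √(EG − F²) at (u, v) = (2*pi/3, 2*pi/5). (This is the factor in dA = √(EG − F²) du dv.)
√(EG − F²)|_{(2*pi/3, 2*pi/5)} = 81*sqrt(3)/2

E = 81, F = 0, G = 81*sin(u)^2, so EG − F² = 6561*sin(u)^2. Taking the positive square root: √(EG − F²) = 81*Abs(sin(u)). At (u, v) = (2*pi/3, 2*pi/5): 81*sqrt(3)/2.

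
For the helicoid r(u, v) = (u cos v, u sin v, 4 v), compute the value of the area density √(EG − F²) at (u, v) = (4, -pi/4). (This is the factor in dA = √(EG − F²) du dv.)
√(EG − F²)|_{(4, -pi/4)} = 4*sqrt(2)

E = 1, F = 0, G = u^2 + 16, so EG − F² = u^2 + 16. Taking the positive square root: √(EG − F²) = sqrt(u^2 + 16). At (u, v) = (4, -pi/4): 4*sqrt(2).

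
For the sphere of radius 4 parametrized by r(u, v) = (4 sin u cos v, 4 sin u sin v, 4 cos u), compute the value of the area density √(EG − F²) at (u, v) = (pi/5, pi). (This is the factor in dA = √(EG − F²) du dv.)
√(EG − F²)|_{(pi/5, pi)} = 4*sqrt(10 - 2*sqrt(5))

E = 16, F = 0, G = 16*sin(u)^2, so EG − F² = 256*sin(u)^2. Taking the positive square root: √(EG − F²) = 16*Abs(sin(u)). At (u, v) = (pi/5, pi): 4*sqrt(10 - 2*sqrt(5)).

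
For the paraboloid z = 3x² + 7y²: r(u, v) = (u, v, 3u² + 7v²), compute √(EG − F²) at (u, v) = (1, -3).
√(EG − F²)|_{(1, -3)} = sqrt(1801)

E = 36*u^2 + 1, F = 84*u*v, G = 196*v^2 + 1; EG − F² = 36*u^2 + 196*v^2 + 1; √(EG − F²) = sqrt(36*u^2 + 196*v^2 + 1). At the given point: sqrt(1801).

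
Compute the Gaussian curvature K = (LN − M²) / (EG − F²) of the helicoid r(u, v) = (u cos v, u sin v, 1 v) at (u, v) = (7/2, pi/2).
K = -16/2809

Coefficients of the first fundamental form: E = 1, F = 0, G = u^2 + 1.
Coefficients of the second fundamental form: L = 0, M = -1/sqrt(u^2 + 1), N = 0.
Assemble K = (LN − M²)/(EG − F²) = -1/(u^2 + 1)^2. At (u, v) = (7/2, pi/2): K = -16/2809.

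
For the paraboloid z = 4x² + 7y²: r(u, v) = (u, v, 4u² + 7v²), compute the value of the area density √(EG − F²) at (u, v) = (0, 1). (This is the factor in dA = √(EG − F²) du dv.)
√(EG − F²)|_{(0, 1)} = sqrt(197)

E = 64*u^2 + 1, F = 112*u*v, G = 196*v^2 + 1, so EG − F² = 64*u^2 + 196*v^2 + 1. Taking the positive square root: √(EG − F²) = sqrt(64*u^2 + 196*v^2 + 1). At (u, v) = (0, 1): sqrt(197).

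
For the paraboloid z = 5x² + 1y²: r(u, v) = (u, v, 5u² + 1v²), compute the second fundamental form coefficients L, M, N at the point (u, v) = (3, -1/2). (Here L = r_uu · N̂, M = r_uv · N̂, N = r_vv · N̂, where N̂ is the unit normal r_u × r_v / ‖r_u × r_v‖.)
L = 5*sqrt(902)/451;  M = 0;  N = sqrt(902)/451

Compute the unit normal N̂(u, v) = (-10*u/sqrt(100*u^2 + 4*v^2 + 1), -2*v/sqrt(100*u^2 + 4*v^2 + 1), 1/sqrt(100*u^2 + 4*v^2 + 1)), and the second partials r_uu, r_uv, r_vv. Take dot products:
  L(u, v) = r_uu · N̂ = 10/sqrt(100*u^2 + 4*v^2 + 1),
  M(u, v) = r_uv · N̂ = 0,
  N(u, v) = r_vv · N̂ = 2/sqrt(100*u^2 + 4*v^2 + 1).
Evaluating at (u, v) = (3, -1/2):
  L = 5*sqrt(902)/451, M = 0, N = sqrt(902)/451.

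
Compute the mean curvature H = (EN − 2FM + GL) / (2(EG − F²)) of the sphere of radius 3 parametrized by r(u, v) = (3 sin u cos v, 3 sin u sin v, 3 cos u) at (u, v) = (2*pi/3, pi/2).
H = -1/3

With E = 9, F = 0, G = 9*sin(u)^2, L = -3*sin(u)/Abs(sin(u)), M = 0, N = -3*sin(u)^3/Abs(sin(u)), assemble
  H = (EN − 2FM + GL) / (2(EG − F²)) = -sin(u)/(3*Abs(sin(u))).
At (u, v) = (2*pi/3, pi/2): H = -1/3.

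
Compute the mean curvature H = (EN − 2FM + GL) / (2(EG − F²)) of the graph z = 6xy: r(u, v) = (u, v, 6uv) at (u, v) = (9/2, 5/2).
H = -486*sqrt(955)/182405

With E = 36*v^2 + 1, F = 36*u*v, G = 36*u^2 + 1, L = 0, M = 6/sqrt(36*u^2 + 36*v^2 + 1), N = 0, assemble
  H = (EN − 2FM + GL) / (2(EG − F²)) = -216*u*v/(36*u^2 + 36*v^2 + 1)^(3/2).
At (u, v) = (9/2, 5/2): H = -486*sqrt(955)/182405.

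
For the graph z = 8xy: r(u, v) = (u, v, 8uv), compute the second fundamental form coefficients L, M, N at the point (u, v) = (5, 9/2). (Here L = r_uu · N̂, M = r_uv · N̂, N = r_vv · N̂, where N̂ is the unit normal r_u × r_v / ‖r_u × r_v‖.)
L = 0;  M = 8*sqrt(2897)/2897;  N = 0

Compute the unit normal N̂(u, v) = (-8*v/sqrt(64*u^2 + 64*v^2 + 1), -8*u/sqrt(64*u^2 + 64*v^2 + 1), 1/sqrt(64*u^2 + 64*v^2 + 1)), and the second partials r_uu, r_uv, r_vv. Take dot products:
  L(u, v) = r_uu · N̂ = 0,
  M(u, v) = r_uv · N̂ = 8/sqrt(64*u^2 + 64*v^2 + 1),
  N(u, v) = r_vv · N̂ = 0.
Evaluating at (u, v) = (5, 9/2):
  L = 0, M = 8*sqrt(2897)/2897, N = 0.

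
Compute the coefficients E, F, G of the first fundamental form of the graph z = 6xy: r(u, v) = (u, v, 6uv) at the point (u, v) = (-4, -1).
E = 37;  F = 144;  G = 577

Partials: r_u = (1, 0, 6*v), r_v = (0, 1, 6*u). As functions of (u, v):
  E = r_u · r_u = 36*v^2 + 1,
  F = r_u · r_v = 36*u*v,
  G = r_v · r_v = 36*u^2 + 1.
Evaluating at (u, v) = (-4, -1): E = 37, F = 144, G = 577.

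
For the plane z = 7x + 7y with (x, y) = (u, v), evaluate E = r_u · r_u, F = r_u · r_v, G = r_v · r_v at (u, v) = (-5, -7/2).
E = 50;  F = 49;  G = 50

Partials: r_u = (1, 0, 7), r_v = (0, 1, 7). As functions of (u, v):
  E = r_u · r_u = 50,
  F = r_u · r_v = 49,
  G = r_v · r_v = 50.
Evaluating at (u, v) = (-5, -7/2): E = 50, F = 49, G = 50.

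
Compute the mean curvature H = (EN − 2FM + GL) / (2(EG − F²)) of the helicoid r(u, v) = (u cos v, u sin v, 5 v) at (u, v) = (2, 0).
H = 0

With E = 1, F = 0, G = u^2 + 25, L = 0, M = -5/sqrt(u^2 + 25), N = 0, assemble
  H = (EN − 2FM + GL) / (2(EG − F²)) = 0.
At (u, v) = (2, 0): H = 0.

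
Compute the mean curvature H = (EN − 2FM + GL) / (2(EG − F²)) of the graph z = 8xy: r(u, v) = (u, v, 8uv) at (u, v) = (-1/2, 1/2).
H = 128*sqrt(33)/1089

With E = 64*v^2 + 1, F = 64*u*v, G = 64*u^2 + 1, L = 0, M = 8/sqrt(64*u^2 + 64*v^2 + 1), N = 0, assemble
  H = (EN − 2FM + GL) / (2(EG − F²)) = -512*u*v/(64*u^2 + 64*v^2 + 1)^(3/2).
At (u, v) = (-1/2, 1/2): H = 128*sqrt(33)/1089.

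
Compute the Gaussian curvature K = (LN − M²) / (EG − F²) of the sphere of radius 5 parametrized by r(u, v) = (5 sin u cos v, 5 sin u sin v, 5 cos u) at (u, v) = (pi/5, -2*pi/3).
K = 1/25

Coefficients of the first fundamental form: E = 25, F = 0, G = 25*sin(u)^2.
Coefficients of the second fundamental form: L = -5*sin(u)/Abs(sin(u)), M = 0, N = -5*sin(u)^3/Abs(sin(u)).
Assemble K = (LN − M²)/(EG − F²) = 1/25. At (u, v) = (pi/5, -2*pi/3): K = 1/25.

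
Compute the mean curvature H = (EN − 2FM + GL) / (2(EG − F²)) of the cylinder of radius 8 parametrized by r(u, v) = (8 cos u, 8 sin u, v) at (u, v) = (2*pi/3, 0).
H = -1/16

With E = 64, F = 0, G = 1, L = -8, M = 0, N = 0, assemble
  H = (EN − 2FM + GL) / (2(EG − F²)) = -1/16.
At (u, v) = (2*pi/3, 0): H = -1/16.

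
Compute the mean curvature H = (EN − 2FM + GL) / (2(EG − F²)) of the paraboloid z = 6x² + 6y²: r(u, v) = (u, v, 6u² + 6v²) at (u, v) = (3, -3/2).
H = 9732*sqrt(1621)/2627641

With E = 144*u^2 + 1, F = 144*u*v, G = 144*v^2 + 1, L = 12/sqrt(144*u^2 + 144*v^2 + 1), M = 0, N = 12/sqrt(144*u^2 + 144*v^2 + 1), assemble
  H = (EN − 2FM + GL) / (2(EG − F²)) = 12*(72*u^2 + 72*v^2 + 1)/(144*u^2 + 144*v^2 + 1)^(3/2).
At (u, v) = (3, -3/2): H = 9732*sqrt(1621)/2627641.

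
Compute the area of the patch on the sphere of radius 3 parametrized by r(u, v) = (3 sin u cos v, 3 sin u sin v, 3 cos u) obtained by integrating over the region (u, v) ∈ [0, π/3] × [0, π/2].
Area = 9*pi/4

Area = ∫∫ √(EG − F²) du dv with √(EG − F²) = 9*Abs(sin(u)). Integrating over [0, π/3] × [0, π/2] gives 9*pi/4.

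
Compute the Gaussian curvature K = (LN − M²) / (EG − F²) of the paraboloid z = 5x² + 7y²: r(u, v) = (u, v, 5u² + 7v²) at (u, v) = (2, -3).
K = 28/937445

Coefficients of the first fundamental form: E = 100*u^2 + 1, F = 140*u*v, G = 196*v^2 + 1.
Coefficients of the second fundamental form: L = 10/sqrt(100*u^2 + 196*v^2 + 1), M = 0, N = 14/sqrt(100*u^2 + 196*v^2 + 1).
Assemble K = (LN − M²)/(EG − F²) = 140/(10000*u^4 + 39200*u^2*v^2 + 200*u^2 + 38416*v^4 + 392*v^2 + 1). At (u, v) = (2, -3): K = 28/937445.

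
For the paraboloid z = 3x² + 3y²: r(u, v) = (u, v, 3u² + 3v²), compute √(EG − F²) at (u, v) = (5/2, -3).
√(EG − F²)|_{(5/2, -3)} = 5*sqrt(22)

E = 36*u^2 + 1, F = 36*u*v, G = 36*v^2 + 1; EG − F² = 36*u^2 + 36*v^2 + 1; √(EG − F²) = sqrt(36*u^2 + 36*v^2 + 1). At the given point: 5*sqrt(22).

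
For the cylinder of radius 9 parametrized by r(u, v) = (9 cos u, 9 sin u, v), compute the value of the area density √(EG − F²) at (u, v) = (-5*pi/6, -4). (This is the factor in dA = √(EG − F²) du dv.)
√(EG − F²)|_{(-5*pi/6, -4)} = 9

E = 81, F = 0, G = 1, so EG − F² = 81. Taking the positive square root: √(EG − F²) = 9. At (u, v) = (-5*pi/6, -4): 9.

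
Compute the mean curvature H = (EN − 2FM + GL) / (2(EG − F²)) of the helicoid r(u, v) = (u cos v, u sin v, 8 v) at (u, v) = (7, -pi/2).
H = 0

With E = 1, F = 0, G = u^2 + 64, L = 0, M = -8/sqrt(u^2 + 64), N = 0, assemble
  H = (EN − 2FM + GL) / (2(EG − F²)) = 0.
At (u, v) = (7, -pi/2): H = 0.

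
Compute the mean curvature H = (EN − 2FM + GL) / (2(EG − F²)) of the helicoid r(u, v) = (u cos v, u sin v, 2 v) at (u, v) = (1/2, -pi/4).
H = 0

With E = 1, F = 0, G = u^2 + 4, L = 0, M = -2/sqrt(u^2 + 4), N = 0, assemble
  H = (EN − 2FM + GL) / (2(EG − F²)) = 0.
At (u, v) = (1/2, -pi/4): H = 0.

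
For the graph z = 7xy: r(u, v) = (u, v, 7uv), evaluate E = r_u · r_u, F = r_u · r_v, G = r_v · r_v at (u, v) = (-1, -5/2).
E = 1229/4;  F = 245/2;  G = 50

Partials: r_u = (1, 0, 7*v), r_v = (0, 1, 7*u). As functions of (u, v):
  E = r_u · r_u = 49*v^2 + 1,
  F = r_u · r_v = 49*u*v,
  G = r_v · r_v = 49*u^2 + 1.
Evaluating at (u, v) = (-1, -5/2): E = 1229/4, F = 245/2, G = 50.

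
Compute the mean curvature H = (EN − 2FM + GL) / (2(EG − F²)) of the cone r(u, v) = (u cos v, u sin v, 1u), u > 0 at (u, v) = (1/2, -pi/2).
H = sqrt(2)/2

With E = 2, F = 0, G = u^2, L = 0, M = 0, N = sqrt(2)*u^2/(2*Abs(u)), assemble
  H = (EN − 2FM + GL) / (2(EG − F²)) = sqrt(2)/(4*Abs(u)).
At (u, v) = (1/2, -pi/2): H = sqrt(2)/2.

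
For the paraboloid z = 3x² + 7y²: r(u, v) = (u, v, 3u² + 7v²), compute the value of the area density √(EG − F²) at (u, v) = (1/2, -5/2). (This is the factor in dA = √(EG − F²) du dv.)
√(EG − F²)|_{(1/2, -5/2)} = sqrt(1235)

E = 36*u^2 + 1, F = 84*u*v, G = 196*v^2 + 1, so EG − F² = 36*u^2 + 196*v^2 + 1. Taking the positive square root: √(EG − F²) = sqrt(36*u^2 + 196*v^2 + 1). At (u, v) = (1/2, -5/2): sqrt(1235).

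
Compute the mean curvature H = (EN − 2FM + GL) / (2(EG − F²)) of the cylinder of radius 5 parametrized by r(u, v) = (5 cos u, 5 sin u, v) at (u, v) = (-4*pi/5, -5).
H = -1/10

With E = 25, F = 0, G = 1, L = -5, M = 0, N = 0, assemble
  H = (EN − 2FM + GL) / (2(EG − F²)) = -1/10.
At (u, v) = (-4*pi/5, -5): H = -1/10.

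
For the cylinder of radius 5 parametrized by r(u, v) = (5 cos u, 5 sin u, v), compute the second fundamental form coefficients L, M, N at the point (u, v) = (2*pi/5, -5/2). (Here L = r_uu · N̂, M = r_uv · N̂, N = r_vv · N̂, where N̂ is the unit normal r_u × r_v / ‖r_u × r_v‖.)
L = -5;  M = 0;  N = 0

Compute the unit normal N̂(u, v) = (cos(u), sin(u), 0), and the second partials r_uu, r_uv, r_vv. Take dot products:
  L(u, v) = r_uu · N̂ = -5,
  M(u, v) = r_uv · N̂ = 0,
  N(u, v) = r_vv · N̂ = 0.
Evaluating at (u, v) = (2*pi/5, -5/2):
  L = -5, M = 0, N = 0.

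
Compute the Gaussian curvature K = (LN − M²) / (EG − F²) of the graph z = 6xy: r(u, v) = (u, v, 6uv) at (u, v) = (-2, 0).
K = -36/21025

Coefficients of the first fundamental form: E = 36*v^2 + 1, F = 36*u*v, G = 36*u^2 + 1.
Coefficients of the second fundamental form: L = 0, M = 6/sqrt(36*u^2 + 36*v^2 + 1), N = 0.
Assemble K = (LN − M²)/(EG − F²) = -36/(1296*u^4 + 2592*u^2*v^2 + 72*u^2 + 1296*v^4 + 72*v^2 + 1). At (u, v) = (-2, 0): K = -36/21025.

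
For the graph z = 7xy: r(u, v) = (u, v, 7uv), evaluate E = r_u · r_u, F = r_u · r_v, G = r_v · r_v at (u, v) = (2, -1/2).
E = 53/4;  F = -49;  G = 197

Partials: r_u = (1, 0, 7*v), r_v = (0, 1, 7*u). As functions of (u, v):
  E = r_u · r_u = 49*v^2 + 1,
  F = r_u · r_v = 49*u*v,
  G = r_v · r_v = 49*u^2 + 1.
Evaluating at (u, v) = (2, -1/2): E = 53/4, F = -49, G = 197.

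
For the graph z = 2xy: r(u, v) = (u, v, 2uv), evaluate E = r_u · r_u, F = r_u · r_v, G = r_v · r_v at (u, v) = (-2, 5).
E = 101;  F = -40;  G = 17

Partials: r_u = (1, 0, 2*v), r_v = (0, 1, 2*u). As functions of (u, v):
  E = r_u · r_u = 4*v^2 + 1,
  F = r_u · r_v = 4*u*v,
  G = r_v · r_v = 4*u^2 + 1.
Evaluating at (u, v) = (-2, 5): E = 101, F = -40, G = 17.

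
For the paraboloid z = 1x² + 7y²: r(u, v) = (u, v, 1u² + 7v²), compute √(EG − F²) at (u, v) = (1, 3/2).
√(EG − F²)|_{(1, 3/2)} = sqrt(446)

E = 4*u^2 + 1, F = 28*u*v, G = 196*v^2 + 1; EG − F² = 4*u^2 + 196*v^2 + 1; √(EG − F²) = sqrt(4*u^2 + 196*v^2 + 1). At the given point: sqrt(446).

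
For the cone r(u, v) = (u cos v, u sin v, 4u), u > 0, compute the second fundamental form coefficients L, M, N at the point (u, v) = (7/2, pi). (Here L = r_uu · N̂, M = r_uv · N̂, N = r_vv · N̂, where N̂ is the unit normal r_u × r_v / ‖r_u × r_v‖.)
L = 0;  M = 0;  N = 14*sqrt(17)/17

Compute the unit normal N̂(u, v) = (-4*sqrt(17)*u*cos(v)/(17*Abs(u)), -4*sqrt(17)*u*sin(v)/(17*Abs(u)), sqrt(17)*u/(17*Abs(u))), and the second partials r_uu, r_uv, r_vv. Take dot products:
  L(u, v) = r_uu · N̂ = 0,
  M(u, v) = r_uv · N̂ = 0,
  N(u, v) = r_vv · N̂ = 4*sqrt(17)*u^2/(17*Abs(u)).
Evaluating at (u, v) = (7/2, pi):
  L = 0, M = 0, N = 14*sqrt(17)/17.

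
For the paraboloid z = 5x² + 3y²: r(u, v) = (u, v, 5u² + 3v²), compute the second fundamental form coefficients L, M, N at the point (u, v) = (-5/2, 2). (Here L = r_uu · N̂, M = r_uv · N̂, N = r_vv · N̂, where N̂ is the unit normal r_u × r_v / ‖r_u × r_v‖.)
L = sqrt(770)/77;  M = 0;  N = 3*sqrt(770)/385

Compute the unit normal N̂(u, v) = (-10*u/sqrt(100*u^2 + 36*v^2 + 1), -6*v/sqrt(100*u^2 + 36*v^2 + 1), 1/sqrt(100*u^2 + 36*v^2 + 1)), and the second partials r_uu, r_uv, r_vv. Take dot products:
  L(u, v) = r_uu · N̂ = 10/sqrt(100*u^2 + 36*v^2 + 1),
  M(u, v) = r_uv · N̂ = 0,
  N(u, v) = r_vv · N̂ = 6/sqrt(100*u^2 + 36*v^2 + 1).
Evaluating at (u, v) = (-5/2, 2):
  L = sqrt(770)/77, M = 0, N = 3*sqrt(770)/385.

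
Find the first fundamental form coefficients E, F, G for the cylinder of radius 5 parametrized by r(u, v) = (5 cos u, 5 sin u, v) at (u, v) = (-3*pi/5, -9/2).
E = 25;  F = 0;  G = 1

Partials: r_u = (-5*sin(u), 5*cos(u), 0), r_v = (0, 0, 1). As functions of (u, v):
  E = r_u · r_u = 25,
  F = r_u · r_v = 0,
  G = r_v · r_v = 1.
Evaluating at (u, v) = (-3*pi/5, -9/2): E = 25, F = 0, G = 1.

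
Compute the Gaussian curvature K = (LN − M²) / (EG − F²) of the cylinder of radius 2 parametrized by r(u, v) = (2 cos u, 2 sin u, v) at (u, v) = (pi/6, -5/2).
K = 0

Coefficients of the first fundamental form: E = 4, F = 0, G = 1.
Coefficients of the second fundamental form: L = -2, M = 0, N = 0.
Assemble K = (LN − M²)/(EG − F²) = 0. At (u, v) = (pi/6, -5/2): K = 0.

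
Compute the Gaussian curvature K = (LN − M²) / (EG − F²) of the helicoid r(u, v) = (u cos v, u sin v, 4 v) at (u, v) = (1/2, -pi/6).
K = -256/4225

Coefficients of the first fundamental form: E = 1, F = 0, G = u^2 + 16.
Coefficients of the second fundamental form: L = 0, M = -4/sqrt(u^2 + 16), N = 0.
Assemble K = (LN − M²)/(EG − F²) = -16/(u^2 + 16)^2. At (u, v) = (1/2, -pi/6): K = -256/4225.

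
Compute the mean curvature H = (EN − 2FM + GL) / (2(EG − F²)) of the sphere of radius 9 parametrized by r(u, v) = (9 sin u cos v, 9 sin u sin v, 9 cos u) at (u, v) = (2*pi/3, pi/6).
H = -1/9

With E = 81, F = 0, G = 81*sin(u)^2, L = -9*sin(u)/Abs(sin(u)), M = 0, N = -9*sin(u)^3/Abs(sin(u)), assemble
  H = (EN − 2FM + GL) / (2(EG − F²)) = -sin(u)/(9*Abs(sin(u))).
At (u, v) = (2*pi/3, pi/6): H = -1/9.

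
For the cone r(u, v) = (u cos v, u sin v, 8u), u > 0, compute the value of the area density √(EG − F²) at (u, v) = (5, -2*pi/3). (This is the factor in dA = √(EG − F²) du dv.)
√(EG − F²)|_{(5, -2*pi/3)} = 5*sqrt(65)

E = 65, F = 0, G = u^2, so EG − F² = 65*u^2. Taking the positive square root: √(EG − F²) = sqrt(65)*Abs(u). At (u, v) = (5, -2*pi/3): 5*sqrt(65).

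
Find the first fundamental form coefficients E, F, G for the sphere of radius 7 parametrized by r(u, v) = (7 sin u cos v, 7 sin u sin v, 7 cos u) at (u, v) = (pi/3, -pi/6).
E = 49;  F = 0;  G = 147/4

Partials: r_u = (7*cos(u)*cos(v), 7*sin(v)*cos(u), -7*sin(u)), r_v = (-7*sin(u)*sin(v), 7*sin(u)*cos(v), 0). As functions of (u, v):
  E = r_u · r_u = 49,
  F = r_u · r_v = 0,
  G = r_v · r_v = 49*sin(u)^2.
Evaluating at (u, v) = (pi/3, -pi/6): E = 49, F = 0, G = 147/4.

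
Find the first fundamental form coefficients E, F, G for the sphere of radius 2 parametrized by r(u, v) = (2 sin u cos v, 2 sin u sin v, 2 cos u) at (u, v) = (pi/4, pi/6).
E = 4;  F = 0;  G = 2

Partials: r_u = (2*cos(u)*cos(v), 2*sin(v)*cos(u), -2*sin(u)), r_v = (-2*sin(u)*sin(v), 2*sin(u)*cos(v), 0). As functions of (u, v):
  E = r_u · r_u = 4,
  F = r_u · r_v = 0,
  G = r_v · r_v = 4*sin(u)^2.
Evaluating at (u, v) = (pi/4, pi/6): E = 4, F = 0, G = 2.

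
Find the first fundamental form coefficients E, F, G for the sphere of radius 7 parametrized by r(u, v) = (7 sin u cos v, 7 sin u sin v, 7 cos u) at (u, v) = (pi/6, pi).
E = 49;  F = 0;  G = 49/4

Partials: r_u = (7*cos(u)*cos(v), 7*sin(v)*cos(u), -7*sin(u)), r_v = (-7*sin(u)*sin(v), 7*sin(u)*cos(v), 0). As functions of (u, v):
  E = r_u · r_u = 49,
  F = r_u · r_v = 0,
  G = r_v · r_v = 49*sin(u)^2.
Evaluating at (u, v) = (pi/6, pi): E = 49, F = 0, G = 49/4.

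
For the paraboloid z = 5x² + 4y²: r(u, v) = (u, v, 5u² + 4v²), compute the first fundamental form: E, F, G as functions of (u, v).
E = 100*u^2 + 1;  F = 80*u*v;  G = 64*v^2 + 1

Compute partials: r_u = (1, 0, 10*u), r_v = (0, 1, 8*v). Then
  E = r_u · r_u = 100*u^2 + 1,
  F = r_u · r_v = 80*u*v,
  G = r_v · r_v = 64*v^2 + 1.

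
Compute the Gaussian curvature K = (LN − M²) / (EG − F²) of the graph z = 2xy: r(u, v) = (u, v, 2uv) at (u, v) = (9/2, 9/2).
K = -4/26569

Coefficients of the first fundamental form: E = 4*v^2 + 1, F = 4*u*v, G = 4*u^2 + 1.
Coefficients of the second fundamental form: L = 0, M = 2/sqrt(4*u^2 + 4*v^2 + 1), N = 0.
Assemble K = (LN − M²)/(EG − F²) = -4/(16*u^4 + 32*u^2*v^2 + 8*u^2 + 16*v^4 + 8*v^2 + 1). At (u, v) = (9/2, 9/2): K = -4/26569.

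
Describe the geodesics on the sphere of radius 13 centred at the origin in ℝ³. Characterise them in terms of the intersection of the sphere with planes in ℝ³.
Geodesics on the sphere of radius 13 are great circles — circles of radius 13 obtained as the intersection of the sphere with planes through the origin (the centre of the sphere).

A curve α(t) of nonzero constant speed on the sphere of radius 13 is a geodesic iff its acceleration α̈ is everywhere normal to the surface, i.e. parallel to the radial vector α(t). Then d/dt(α × α̇) = α̇ × α̇ + α × α̈ = 0, so α × α̇ is a constant vector n ≠ 0 and α(t) · n = 0 for all t: α lies in the plane through the origin with normal n. The intersection of that plane with the sphere is a circle of radius 13 (a great circle). Conversely, a great circle traversed at constant speed has centripetal acceleration pointing at the origin, hence normal to the sphere, so every great circle is a geodesic.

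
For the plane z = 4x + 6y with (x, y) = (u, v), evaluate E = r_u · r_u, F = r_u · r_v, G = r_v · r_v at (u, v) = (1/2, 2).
E = 17;  F = 24;  G = 37

Partials: r_u = (1, 0, 4), r_v = (0, 1, 6). As functions of (u, v):
  E = r_u · r_u = 17,
  F = r_u · r_v = 24,
  G = r_v · r_v = 37.
Evaluating at (u, v) = (1/2, 2): E = 17, F = 24, G = 37.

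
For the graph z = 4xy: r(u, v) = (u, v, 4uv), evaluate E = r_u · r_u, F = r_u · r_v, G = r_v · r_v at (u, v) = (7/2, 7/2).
E = 197;  F = 196;  G = 197

Partials: r_u = (1, 0, 4*v), r_v = (0, 1, 4*u). As functions of (u, v):
  E = r_u · r_u = 16*v^2 + 1,
  F = r_u · r_v = 16*u*v,
  G = r_v · r_v = 16*u^2 + 1.
Evaluating at (u, v) = (7/2, 7/2): E = 197, F = 196, G = 197.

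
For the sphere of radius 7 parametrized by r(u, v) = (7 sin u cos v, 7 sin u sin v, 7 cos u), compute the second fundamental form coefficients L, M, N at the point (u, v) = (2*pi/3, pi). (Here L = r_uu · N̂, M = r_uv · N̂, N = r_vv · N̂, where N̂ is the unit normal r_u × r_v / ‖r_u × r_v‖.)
L = -7;  M = 0;  N = -21/4

Compute the unit normal N̂(u, v) = (sin(u)^2*cos(v)/Abs(sin(u)), sin(u)^2*sin(v)/Abs(sin(u)), sin(2*u)/(2*Abs(sin(u)))), and the second partials r_uu, r_uv, r_vv. Take dot products:
  L(u, v) = r_uu · N̂ = -7*sin(u)/Abs(sin(u)),
  M(u, v) = r_uv · N̂ = 0,
  N(u, v) = r_vv · N̂ = -7*sin(u)^3/Abs(sin(u)).
Evaluating at (u, v) = (2*pi/3, pi):
  L = -7, M = 0, N = -21/4.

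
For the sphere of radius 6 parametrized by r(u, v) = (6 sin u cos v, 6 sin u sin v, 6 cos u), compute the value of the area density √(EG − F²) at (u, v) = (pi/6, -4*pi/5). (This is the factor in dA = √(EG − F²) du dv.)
√(EG − F²)|_{(pi/6, -4*pi/5)} = 18

E = 36, F = 0, G = 36*sin(u)^2, so EG − F² = 1296*sin(u)^2. Taking the positive square root: √(EG − F²) = 36*Abs(sin(u)). At (u, v) = (pi/6, -4*pi/5): 18.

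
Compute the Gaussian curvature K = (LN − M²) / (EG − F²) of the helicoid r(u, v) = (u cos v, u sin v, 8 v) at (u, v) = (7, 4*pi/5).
K = -64/12769

Coefficients of the first fundamental form: E = 1, F = 0, G = u^2 + 64.
Coefficients of the second fundamental form: L = 0, M = -8/sqrt(u^2 + 64), N = 0.
Assemble K = (LN − M²)/(EG − F²) = -64/(u^2 + 64)^2. At (u, v) = (7, 4*pi/5): K = -64/12769.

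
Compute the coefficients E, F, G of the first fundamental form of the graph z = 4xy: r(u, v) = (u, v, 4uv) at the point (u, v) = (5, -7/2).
E = 197;  F = -280;  G = 401

Partials: r_u = (1, 0, 4*v), r_v = (0, 1, 4*u). As functions of (u, v):
  E = r_u · r_u = 16*v^2 + 1,
  F = r_u · r_v = 16*u*v,
  G = r_v · r_v = 16*u^2 + 1.
Evaluating at (u, v) = (5, -7/2): E = 197, F = -280, G = 401.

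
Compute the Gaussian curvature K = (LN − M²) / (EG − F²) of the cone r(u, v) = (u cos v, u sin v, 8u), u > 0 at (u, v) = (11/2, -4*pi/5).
K = 0

Coefficients of the first fundamental form: E = 65, F = 0, G = u^2.
Coefficients of the second fundamental form: L = 0, M = 0, N = 8*sqrt(65)*u^2/(65*Abs(u)).
Assemble K = (LN − M²)/(EG − F²) = 0. At (u, v) = (11/2, -4*pi/5): K = 0.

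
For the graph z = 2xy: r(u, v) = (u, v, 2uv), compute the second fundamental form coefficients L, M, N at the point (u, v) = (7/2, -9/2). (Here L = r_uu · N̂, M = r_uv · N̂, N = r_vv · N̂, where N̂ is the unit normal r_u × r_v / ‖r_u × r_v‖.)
L = 0;  M = 2*sqrt(131)/131;  N = 0

Compute the unit normal N̂(u, v) = (-2*v/sqrt(4*u^2 + 4*v^2 + 1), -2*u/sqrt(4*u^2 + 4*v^2 + 1), 1/sqrt(4*u^2 + 4*v^2 + 1)), and the second partials r_uu, r_uv, r_vv. Take dot products:
  L(u, v) = r_uu · N̂ = 0,
  M(u, v) = r_uv · N̂ = 2/sqrt(4*u^2 + 4*v^2 + 1),
  N(u, v) = r_vv · N̂ = 0.
Evaluating at (u, v) = (7/2, -9/2):
  L = 0, M = 2*sqrt(131)/131, N = 0.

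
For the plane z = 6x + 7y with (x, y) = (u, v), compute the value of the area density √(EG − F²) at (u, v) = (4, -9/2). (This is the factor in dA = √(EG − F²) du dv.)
√(EG − F²)|_{(4, -9/2)} = sqrt(86)

E = 37, F = 42, G = 50, so EG − F² = 86. Taking the positive square root: √(EG − F²) = sqrt(86). At (u, v) = (4, -9/2): sqrt(86).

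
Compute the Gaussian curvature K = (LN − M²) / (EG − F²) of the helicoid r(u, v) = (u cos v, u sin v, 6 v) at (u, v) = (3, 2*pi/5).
K = -4/225

Coefficients of the first fundamental form: E = 1, F = 0, G = u^2 + 36.
Coefficients of the second fundamental form: L = 0, M = -6/sqrt(u^2 + 36), N = 0.
Assemble K = (LN − M²)/(EG − F²) = -36/(u^2 + 36)^2. At (u, v) = (3, 2*pi/5): K = -4/225.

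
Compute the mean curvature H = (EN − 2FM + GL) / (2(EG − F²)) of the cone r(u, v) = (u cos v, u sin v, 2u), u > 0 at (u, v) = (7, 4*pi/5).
H = sqrt(5)/35

With E = 5, F = 0, G = u^2, L = 0, M = 0, N = 2*sqrt(5)*u^2/(5*Abs(u)), assemble
  H = (EN − 2FM + GL) / (2(EG − F²)) = sqrt(5)/(5*Abs(u)).
At (u, v) = (7, 4*pi/5): H = sqrt(5)/35.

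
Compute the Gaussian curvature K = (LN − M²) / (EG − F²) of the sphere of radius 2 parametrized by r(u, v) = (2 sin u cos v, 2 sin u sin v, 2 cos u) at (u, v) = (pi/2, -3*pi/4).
K = 1/4

Coefficients of the first fundamental form: E = 4, F = 0, G = 4*sin(u)^2.
Coefficients of the second fundamental form: L = -2*sin(u)/Abs(sin(u)), M = 0, N = -2*sin(u)^3/Abs(sin(u)).
Assemble K = (LN − M²)/(EG − F²) = 1/4. At (u, v) = (pi/2, -3*pi/4): K = 1/4.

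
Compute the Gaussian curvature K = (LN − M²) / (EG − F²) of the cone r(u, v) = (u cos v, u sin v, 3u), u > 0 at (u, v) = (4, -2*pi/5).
K = 0

Coefficients of the first fundamental form: E = 10, F = 0, G = u^2.
Coefficients of the second fundamental form: L = 0, M = 0, N = 3*sqrt(10)*u^2/(10*Abs(u)).
Assemble K = (LN − M²)/(EG − F²) = 0. At (u, v) = (4, -2*pi/5): K = 0.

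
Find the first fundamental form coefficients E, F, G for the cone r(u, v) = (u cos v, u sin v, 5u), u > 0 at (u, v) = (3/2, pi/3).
E = 26;  F = 0;  G = 9/4

Partials: r_u = (cos(v), sin(v), 5), r_v = (-u*sin(v), u*cos(v), 0). As functions of (u, v):
  E = r_u · r_u = 26,
  F = r_u · r_v = 0,
  G = r_v · r_v = u^2.
Evaluating at (u, v) = (3/2, pi/3): E = 26, F = 0, G = 9/4.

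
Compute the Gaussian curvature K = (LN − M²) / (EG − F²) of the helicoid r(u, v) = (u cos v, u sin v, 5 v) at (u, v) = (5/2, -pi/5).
K = -16/625

Coefficients of the first fundamental form: E = 1, F = 0, G = u^2 + 25.
Coefficients of the second fundamental form: L = 0, M = -5/sqrt(u^2 + 25), N = 0.
Assemble K = (LN − M²)/(EG − F²) = -25/(u^2 + 25)^2. At (u, v) = (5/2, -pi/5): K = -16/625.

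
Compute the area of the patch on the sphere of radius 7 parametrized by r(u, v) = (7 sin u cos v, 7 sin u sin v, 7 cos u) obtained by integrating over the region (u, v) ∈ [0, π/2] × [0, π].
Area = 49*pi

Area = ∫∫ √(EG − F²) du dv with √(EG − F²) = 49*Abs(sin(u)). Integrating over [0, π/2] × [0, π] gives 49*pi.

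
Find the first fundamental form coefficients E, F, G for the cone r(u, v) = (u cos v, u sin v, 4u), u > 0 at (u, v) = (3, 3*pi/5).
E = 17;  F = 0;  G = 9

Partials: r_u = (cos(v), sin(v), 4), r_v = (-u*sin(v), u*cos(v), 0). As functions of (u, v):
  E = r_u · r_u = 17,
  F = r_u · r_v = 0,
  G = r_v · r_v = u^2.
Evaluating at (u, v) = (3, 3*pi/5): E = 17, F = 0, G = 9.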